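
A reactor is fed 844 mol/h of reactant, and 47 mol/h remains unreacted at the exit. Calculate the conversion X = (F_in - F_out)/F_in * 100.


X = (F_in - F_out) / F_in * 100
Moles reacted = 844 - 47 = 797
X = 797 / 844 * 100
= 0.9443 * 100
= 94.43 %

94.43 %


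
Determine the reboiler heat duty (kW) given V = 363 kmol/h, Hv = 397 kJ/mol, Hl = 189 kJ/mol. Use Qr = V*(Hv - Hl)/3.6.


Qr = 363 * (397 - 189) / 3.6 = 363 * 208 / 3.6 = 20970

20970 kW


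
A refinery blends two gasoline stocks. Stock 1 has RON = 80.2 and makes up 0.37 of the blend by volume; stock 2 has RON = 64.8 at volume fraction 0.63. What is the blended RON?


Linear blending: RON_blend = sum(vi * RONi)
Contribution 1: 0.37 * 80.2 = 29.674
Contribution 2: 0.63 * 64.8 = 40.824
RON_blend = 29.674 + 40.824 = 70.498

70.498


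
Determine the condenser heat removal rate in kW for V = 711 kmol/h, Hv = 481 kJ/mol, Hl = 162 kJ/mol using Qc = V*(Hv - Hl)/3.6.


Qc = 711 * (481 - 162) / 3.6 = 711 * 319 / 3.6 = 63000

63000 kW


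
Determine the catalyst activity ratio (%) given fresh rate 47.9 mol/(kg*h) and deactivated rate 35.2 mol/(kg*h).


Activity (%) = (rate_used / rate_fresh) * 100
rate_used = 35.2, rate_fresh = 47.9
= (35.2 / 47.9) * 100
= 0.7349 * 100 = 73.49

73.49 %


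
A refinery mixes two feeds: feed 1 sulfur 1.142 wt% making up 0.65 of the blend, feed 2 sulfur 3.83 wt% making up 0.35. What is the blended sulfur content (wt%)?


Linear sulfur blending: S_blend = x1*S1 + x2*S2
Contribution 1: 0.65 * 1.142 = 0.7423 wt%
Contribution 2: 0.35 * 3.83 = 1.3405 wt%
S_blend = 0.7423 + 1.3405 = 2.0828

2.0828 wt%


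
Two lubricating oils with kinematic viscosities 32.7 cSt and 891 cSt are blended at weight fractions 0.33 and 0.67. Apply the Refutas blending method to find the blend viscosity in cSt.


Refutas method: VBN_i = 14.534*ln(ln(visc_i + 0.8)) + 10.975, blended linearly by mass fraction; since VBN is linear in VBI_i = ln(ln(visc_i + 0.8)) and the fractions sum to 1, blend VBI directly: visc = exp(exp(VBI_blend)) - 0.8
VBI_1 = ln(ln(32.7 + 0.8)) = 1.25606
VBI_2 = ln(ln(891 + 0.8)) = 1.91593
VBI_blend = 0.33 * 1.25606 + 0.67 * 1.91593 = 1.69817
visc_blend = exp(exp(1.69817)) - 0.8 = 235.2

235.2 cSt


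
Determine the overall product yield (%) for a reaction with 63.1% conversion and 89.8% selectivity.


Overall yield = conversion (%) * selectivity (%) / 100
Conversion = 63.1%, Selectivity = 89.8%
Y = 63.1 * 89.8 / 100
= 56.6638 %

56.6638 %


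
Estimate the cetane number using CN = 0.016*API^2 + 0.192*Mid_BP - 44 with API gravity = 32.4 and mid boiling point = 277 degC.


CN = 0.016 * 32.4^2 + 0.192 * 277 - 44
CN = 16.79616 + 53.184 - 44 = 25.98016

25.98016


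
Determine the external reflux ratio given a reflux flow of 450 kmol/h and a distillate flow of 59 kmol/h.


Reflux ratio definition: R = L / D (liquid returned / distillate withdrawn)
L = 450 kmol/h, D = 59 kmol/h
R = 450 / 59 = 7.627

7.627


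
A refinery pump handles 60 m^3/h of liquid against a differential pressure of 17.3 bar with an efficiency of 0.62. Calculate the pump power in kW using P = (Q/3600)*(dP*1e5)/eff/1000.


Q = 60 / 3600 = 0.0166667 m^3/s
P = 0.0166667 * (17.3 * 1e5) / 0.62 / 1000 = 46.51

46.51 kW


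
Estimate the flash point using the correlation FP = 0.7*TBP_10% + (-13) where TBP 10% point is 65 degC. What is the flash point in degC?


FP = 0.7 * 65 + (-13) = 32.5

32.5 degC


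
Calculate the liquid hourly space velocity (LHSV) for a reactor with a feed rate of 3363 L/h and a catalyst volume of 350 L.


LHSV = volumetric feed rate / catalyst volume
= 3363 L/h / 350 L
= 9.609 h^-1

9.609 h^-1


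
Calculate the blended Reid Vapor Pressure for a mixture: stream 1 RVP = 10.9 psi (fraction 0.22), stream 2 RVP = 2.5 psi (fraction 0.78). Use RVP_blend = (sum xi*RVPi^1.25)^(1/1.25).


Chevron index: RVP_blend = (sum xi*RVPi^1.25)^(1/1.25)
RVP^1.25 terms: 0.22 * 10.9^1.25 + 0.78 * 2.5^1.25 = 6.80918
RVP_blend = 6.80918^(1/1.25) = 4.640

4.640 psi


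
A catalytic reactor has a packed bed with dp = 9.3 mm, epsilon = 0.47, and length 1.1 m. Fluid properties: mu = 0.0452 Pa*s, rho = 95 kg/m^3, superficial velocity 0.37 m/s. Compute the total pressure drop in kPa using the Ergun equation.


dp = 9.3 mm = 0.0093 m
Viscous term = 150*0.0452*0.37*(1-0.47)^2 / (0.0093^2*0.47^3) = 78473.6
Inertial term = 1.75*95*0.37^2*(1-0.47) / (0.0093*0.47^3) = 12492.9
dP/L = 78473.6 + 12492.9 = 90966.5 Pa/m
dP = 90966.5 * 1.1 / 1000 = 100.1 kPa

100.1 kPa


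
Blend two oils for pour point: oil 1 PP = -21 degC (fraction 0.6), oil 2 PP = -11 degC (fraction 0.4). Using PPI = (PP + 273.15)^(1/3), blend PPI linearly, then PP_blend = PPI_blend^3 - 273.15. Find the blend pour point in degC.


PPI_1 = (-21 + 273.15)^(1/3) = 6.317613
PPI_2 = (-11 + 273.15)^(1/3) = 6.400049
PPI_blend = 0.6 * 6.317613 + 0.4 * 6.400049 = 6.350587
PP_blend = 6.350587^3 - 273.15 = 256.1189 - 273.15 = -17.03

-17.03 degC


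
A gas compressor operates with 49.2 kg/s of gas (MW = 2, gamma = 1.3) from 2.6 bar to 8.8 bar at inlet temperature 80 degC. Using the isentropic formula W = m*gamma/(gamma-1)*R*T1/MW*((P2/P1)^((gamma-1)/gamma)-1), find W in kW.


Isentropic work: W = m*(gamma/(gamma-1))*(R*T1/MW)*((P2/P1)^((gamma-1)/gamma) - 1)
T1 = 80 + 273.15 = 353.15 K
Pressure ratio = 8.8 / 2.6 = 3.38462
Exponent = (1.3 - 1)/1.3 = 0.230769
(P2/P1)^exp - 1 = 3.38462^0.230769 - 1 = 0.324935
W = 49.2 * 1.3 / 0.3 * 8.314 * 353.15 / 2 * 0.324935 = 101700

101700 kW


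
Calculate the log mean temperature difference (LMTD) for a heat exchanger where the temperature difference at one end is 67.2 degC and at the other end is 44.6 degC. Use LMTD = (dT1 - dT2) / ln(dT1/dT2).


LMTD = (dT1 - dT2) / ln(dT1/dT2)
= (67.2 - 44.6) / ln(67.2 / 44.6) = 22.6 / 0.409939 = 55.13

55.13 degC


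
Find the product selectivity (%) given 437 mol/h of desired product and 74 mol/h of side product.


Selectivity = desired / (desired + undesired) * 100
Total products = 437 + 74 = 511 mol/h
S = 437 / 511 * 100
= 0.8552 * 100
= 85.52 %

85.52 %


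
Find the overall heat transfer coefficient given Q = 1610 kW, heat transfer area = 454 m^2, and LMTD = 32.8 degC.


From Q = U*A*LMTD, U = Q / (A * LMTD)
U = 1610 / (454 * 32.8) = 1610 / 14891.2 = 0.1081

0.1081 kW/(m^2*K)


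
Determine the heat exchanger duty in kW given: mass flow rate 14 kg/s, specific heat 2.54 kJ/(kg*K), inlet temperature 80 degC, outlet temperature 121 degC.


Q = m_dot * cp * delta_T
delta_T = 121 - 80 = 41 K
Q = 14 * 2.54 * 41
= 35.56 * 41
= 1457.96 kW

1457.96 kW


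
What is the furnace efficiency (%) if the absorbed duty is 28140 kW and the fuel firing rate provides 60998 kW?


Furnace efficiency = Q_absorbed / Q_fuel * 100
= 28140 / 60998 * 100 = 46.13

46.13 %


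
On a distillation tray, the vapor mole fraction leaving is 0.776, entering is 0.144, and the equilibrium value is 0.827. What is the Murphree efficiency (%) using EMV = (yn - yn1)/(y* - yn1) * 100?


Murphree vapor efficiency: EMV = (y_n - y_(n-1)) / (y*_n - y_(n-1)) * 100
EMV = (0.776 - 0.144) / (0.827 - 0.144) * 100 = 0.632 / 0.683 * 100 = 92.53

92.53 %


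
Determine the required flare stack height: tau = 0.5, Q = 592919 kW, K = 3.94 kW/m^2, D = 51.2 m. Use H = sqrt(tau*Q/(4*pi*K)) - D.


tau*Q/(4*pi*K) = 0.5 * 592919 / (4 * pi * 3.94) = 5987.69
sqrt(5987.69) = 77.3802
H = 77.3802 - 51.2 = 26.18

26.18 m


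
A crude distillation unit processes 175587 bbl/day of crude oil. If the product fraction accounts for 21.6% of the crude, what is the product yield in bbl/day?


Crude throughput = 175587 bbl/day
Fraction yield = 21.6%
yield = throughput * fraction / 100
yield = 175587 * 21.6 / 100 = 37926.792

37926.792 bbl/day


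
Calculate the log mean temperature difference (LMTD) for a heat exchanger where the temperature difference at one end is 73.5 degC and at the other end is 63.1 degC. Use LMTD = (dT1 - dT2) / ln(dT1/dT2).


LMTD = (dT1 - dT2) / ln(dT1/dT2)
= (73.5 - 63.1) / ln(73.5 / 63.1) = 10.4 / 0.152565 = 68.17

68.17 degC


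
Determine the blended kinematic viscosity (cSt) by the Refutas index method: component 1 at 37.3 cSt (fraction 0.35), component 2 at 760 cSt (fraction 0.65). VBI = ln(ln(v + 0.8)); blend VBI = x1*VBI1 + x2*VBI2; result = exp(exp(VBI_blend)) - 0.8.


Refutas method: VBN_i = 14.534*ln(ln(visc_i + 0.8)) + 10.975, blended linearly by mass fraction; since VBN is linear in VBI_i = ln(ln(visc_i + 0.8)) and the fractions sum to 1, blend VBI directly: visc = exp(exp(VBI_blend)) - 0.8
VBI_1 = ln(ln(37.3 + 0.8)) = 1.29204
VBI_2 = ln(ln(760 + 0.8)) = 1.89226
VBI_blend = 0.35 * 1.29204 + 0.65 * 1.89226 = 1.68218
visc_blend = exp(exp(1.68218)) - 0.8 = 215.6

215.6 cSt


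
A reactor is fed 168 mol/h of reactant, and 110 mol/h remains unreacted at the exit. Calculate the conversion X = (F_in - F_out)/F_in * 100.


X = (F_in - F_out) / F_in * 100
Moles reacted = 168 - 110 = 58
X = 58 / 168 * 100
= 0.3452 * 100
= 34.52 %

34.52 %


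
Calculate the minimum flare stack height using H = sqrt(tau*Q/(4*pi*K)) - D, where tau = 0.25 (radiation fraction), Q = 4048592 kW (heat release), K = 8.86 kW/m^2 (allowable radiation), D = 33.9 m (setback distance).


tau*Q/(4*pi*K) = 0.25 * 4048592 / (4 * pi * 8.86) = 9090.77
sqrt(9090.77) = 95.3455
H = 95.3455 - 33.9 = 61.45

61.45 m


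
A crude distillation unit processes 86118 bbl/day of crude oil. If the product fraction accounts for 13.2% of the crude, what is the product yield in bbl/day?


Crude throughput = 86118 bbl/day
Fraction yield = 13.2%
yield = throughput * fraction / 100
yield = 86118 * 13.2 / 100 = 11367.576

11367.576 bbl/day


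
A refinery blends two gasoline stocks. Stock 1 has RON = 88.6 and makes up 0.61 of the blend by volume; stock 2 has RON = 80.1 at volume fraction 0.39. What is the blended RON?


Linear blending: RON_blend = sum(vi * RONi)
Contribution 1: 0.61 * 88.6 = 54.046
Contribution 2: 0.39 * 80.1 = 31.239
RON_blend = 54.046 + 31.239 = 85.285

85.285


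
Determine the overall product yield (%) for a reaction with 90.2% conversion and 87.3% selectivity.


Overall yield = conversion (%) * selectivity (%) / 100
Conversion = 90.2%, Selectivity = 87.3%
Y = 90.2 * 87.3 / 100
= 78.7446 %

78.7446 %


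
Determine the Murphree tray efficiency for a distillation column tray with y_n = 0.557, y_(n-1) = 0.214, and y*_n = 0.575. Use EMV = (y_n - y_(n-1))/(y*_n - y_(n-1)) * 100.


Murphree vapor efficiency: EMV = (y_n - y_(n-1)) / (y*_n - y_(n-1)) * 100
EMV = (0.557 - 0.214) / (0.575 - 0.214) * 100 = 0.343 / 0.361 * 100 = 95.01

95.01 %


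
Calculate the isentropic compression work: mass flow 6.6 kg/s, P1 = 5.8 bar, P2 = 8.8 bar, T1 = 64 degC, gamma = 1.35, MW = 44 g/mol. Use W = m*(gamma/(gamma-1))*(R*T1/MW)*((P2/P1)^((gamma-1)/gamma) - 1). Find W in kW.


Isentropic work: W = m*(gamma/(gamma-1))*(R*T1/MW)*((P2/P1)^((gamma-1)/gamma) - 1)
T1 = 64 + 273.15 = 337.15 K
Pressure ratio = 8.8 / 5.8 = 1.51724
Exponent = (1.35 - 1)/1.35 = 0.259259
(P2/P1)^exp - 1 = 1.51724^0.259259 - 1 = 0.11414
W = 6.6 * 1.35 / 0.35 * 8.314 * 337.15 / 44 * 0.11414 = 185.1

185.1 kW


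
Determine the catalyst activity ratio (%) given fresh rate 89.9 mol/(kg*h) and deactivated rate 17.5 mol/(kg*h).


Activity (%) = (rate_used / rate_fresh) * 100
rate_used = 17.5, rate_fresh = 89.9
= (17.5 / 89.9) * 100
= 0.1947 * 100 = 19.47

19.47 %


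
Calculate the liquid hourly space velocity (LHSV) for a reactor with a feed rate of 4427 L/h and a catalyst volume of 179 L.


LHSV = volumetric feed rate / catalyst volume
= 4427 L/h / 179 L
= 24.73 h^-1

24.73 h^-1


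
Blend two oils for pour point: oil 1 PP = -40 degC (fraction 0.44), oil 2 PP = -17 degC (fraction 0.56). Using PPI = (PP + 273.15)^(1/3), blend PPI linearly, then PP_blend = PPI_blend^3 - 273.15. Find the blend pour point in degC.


PPI_1 = (-40 + 273.15)^(1/3) = 6.15477
PPI_2 = (-17 + 273.15)^(1/3) = 6.350844
PPI_blend = 0.44 * 6.15477 + 0.56 * 6.350844 = 6.264571
PP_blend = 6.264571^3 - 273.15 = 245.8521 - 273.15 = -27.3

-27.3 degC


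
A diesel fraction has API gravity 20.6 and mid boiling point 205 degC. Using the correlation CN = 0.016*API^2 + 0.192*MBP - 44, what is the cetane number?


CN = 0.016 * 20.6^2 + 0.192 * 205 - 44
CN = 6.78976 + 39.36 - 44 = 2.14976

2.14976


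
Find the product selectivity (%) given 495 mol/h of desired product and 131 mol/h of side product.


Selectivity = desired / (desired + undesired) * 100
Total products = 495 + 131 = 626 mol/h
S = 495 / 626 * 100
= 0.7907 * 100
= 79.07 %

79.07 %


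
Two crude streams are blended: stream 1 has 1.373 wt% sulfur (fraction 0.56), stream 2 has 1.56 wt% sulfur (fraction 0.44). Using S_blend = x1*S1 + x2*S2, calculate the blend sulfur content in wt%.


Linear sulfur blending: S_blend = x1*S1 + x2*S2
Contribution 1: 0.56 * 1.373 = 0.76888 wt%
Contribution 2: 0.44 * 1.56 = 0.6864 wt%
S_blend = 0.76888 + 0.6864 = 1.45528

1.45528 wt%


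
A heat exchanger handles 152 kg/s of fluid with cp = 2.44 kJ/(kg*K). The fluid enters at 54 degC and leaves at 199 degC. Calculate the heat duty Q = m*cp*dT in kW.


Q = m_dot * cp * delta_T
delta_T = 199 - 54 = 145 K
Q = 152 * 2.44 * 145
= 370.88 * 145
= 53777.6 kW

53777.6 kW


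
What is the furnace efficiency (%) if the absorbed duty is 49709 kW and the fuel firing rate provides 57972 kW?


Furnace efficiency = Q_absorbed / Q_fuel * 100
= 49709 / 57972 * 100 = 85.75

85.75 %


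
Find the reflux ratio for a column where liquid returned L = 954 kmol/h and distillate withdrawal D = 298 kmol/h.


Reflux ratio definition: R = L / D (liquid returned / distillate withdrawn)
L = 954 kmol/h, D = 298 kmol/h
R = 954 / 298 = 3.201

3.201


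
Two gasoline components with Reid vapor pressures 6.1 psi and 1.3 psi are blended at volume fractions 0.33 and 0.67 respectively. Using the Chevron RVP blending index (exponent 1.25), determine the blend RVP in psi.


Chevron index: RVP_blend = (sum xi*RVPi^1.25)^(1/1.25)
RVP^1.25 terms: 0.33 * 6.1^1.25 + 0.67 * 1.3^1.25 = 4.09361
RVP_blend = 4.09361^(1/1.25) = 3.088

3.088 psi


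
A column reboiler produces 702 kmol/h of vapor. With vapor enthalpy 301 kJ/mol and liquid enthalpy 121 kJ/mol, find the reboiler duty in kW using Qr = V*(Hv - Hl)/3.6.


Qr = 702 * (301 - 121) / 3.6 = 702 * 180 / 3.6 = 35100

35100 kW


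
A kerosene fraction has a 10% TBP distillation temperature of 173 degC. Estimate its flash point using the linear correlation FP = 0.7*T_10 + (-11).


FP = 0.7 * 173 + (-11) = 110.1

110.1 degC


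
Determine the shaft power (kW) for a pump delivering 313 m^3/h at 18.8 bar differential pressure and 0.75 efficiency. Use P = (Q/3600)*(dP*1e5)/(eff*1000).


Q = 313 / 3600 = 0.0869444 m^3/s
P = 0.0869444 * (18.8 * 1e5) / 0.75 / 1000 = 217.9

217.9 kW


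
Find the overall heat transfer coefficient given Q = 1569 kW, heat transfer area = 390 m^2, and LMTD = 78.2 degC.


From Q = U*A*LMTD, U = Q / (A * LMTD)
U = 1569 / (390 * 78.2) = 1569 / 30498 = 0.05145

0.05145 kW/(m^2*K)


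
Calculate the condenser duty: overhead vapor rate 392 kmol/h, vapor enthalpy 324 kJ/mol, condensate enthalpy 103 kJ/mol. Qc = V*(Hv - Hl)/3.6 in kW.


Qc = 392 * (324 - 103) / 3.6 = 392 * 221 / 3.6 = 24060

24060 kW


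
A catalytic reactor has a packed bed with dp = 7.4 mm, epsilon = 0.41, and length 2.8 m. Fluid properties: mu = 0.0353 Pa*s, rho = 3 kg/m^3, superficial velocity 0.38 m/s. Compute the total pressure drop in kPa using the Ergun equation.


dp = 7.4 mm = 0.0074 m
Viscous term = 150*0.0353*0.38*(1-0.41)^2 / (0.0074^2*0.41^3) = 185583
Inertial term = 1.75*3*0.38^2*(1-0.41) / (0.0074*0.41^3) = 876.991
dP/L = 185583 + 876.991 = 186460 Pa/m
dP = 186460 * 2.8 / 1000 = 522.1 kPa

522.1 kPa


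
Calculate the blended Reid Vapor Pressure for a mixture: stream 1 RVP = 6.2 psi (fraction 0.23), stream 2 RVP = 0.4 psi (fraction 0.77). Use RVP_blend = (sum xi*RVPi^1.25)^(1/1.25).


Chevron index: RVP_blend = (sum xi*RVPi^1.25)^(1/1.25)
RVP^1.25 terms: 0.23 * 6.2^1.25 + 0.77 * 0.4^1.25 = 2.49512
RVP_blend = 2.49512^(1/1.25) = 2.078

2.078 psi


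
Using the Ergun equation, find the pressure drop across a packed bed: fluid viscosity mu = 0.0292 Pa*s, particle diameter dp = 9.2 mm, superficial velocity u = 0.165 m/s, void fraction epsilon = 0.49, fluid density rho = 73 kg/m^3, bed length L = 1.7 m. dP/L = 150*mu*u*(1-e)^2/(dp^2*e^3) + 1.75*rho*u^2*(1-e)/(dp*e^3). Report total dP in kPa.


dp = 9.2 mm = 0.0092 m
Viscous term = 150*0.0292*0.165*(1-0.49)^2 / (0.0092^2*0.49^3) = 18877.1
Inertial term = 1.75*73*0.165^2*(1-0.49) / (0.0092*0.49^3) = 1638.79
dP/L = 18877.1 + 1638.79 = 20515.9 Pa/m
dP = 20515.9 * 1.7 / 1000 = 34.88 kPa

34.88 kPa


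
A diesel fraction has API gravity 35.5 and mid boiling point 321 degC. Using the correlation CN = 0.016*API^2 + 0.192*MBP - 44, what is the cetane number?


CN = 0.016 * 35.5^2 + 0.192 * 321 - 44
CN = 20.164 + 61.632 - 44 = 37.796

37.796


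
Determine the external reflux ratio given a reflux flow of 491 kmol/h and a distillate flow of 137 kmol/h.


Reflux ratio definition: R = L / D (liquid returned / distillate withdrawn)
L = 491 kmol/h, D = 137 kmol/h
R = 491 / 137 = 3.584

3.584


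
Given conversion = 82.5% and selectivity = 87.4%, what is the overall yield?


Overall yield = conversion (%) * selectivity (%) / 100
Conversion = 82.5%, Selectivity = 87.4%
Y = 82.5 * 87.4 / 100
= 72.105 %

72.105 %


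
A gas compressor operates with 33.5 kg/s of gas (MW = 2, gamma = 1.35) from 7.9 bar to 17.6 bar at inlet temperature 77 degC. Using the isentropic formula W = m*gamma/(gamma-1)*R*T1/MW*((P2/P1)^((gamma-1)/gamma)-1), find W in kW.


Isentropic work: W = m*(gamma/(gamma-1))*(R*T1/MW)*((P2/P1)^((gamma-1)/gamma) - 1)
T1 = 77 + 273.15 = 350.15 K
Pressure ratio = 17.6 / 7.9 = 2.22785
Exponent = (1.35 - 1)/1.35 = 0.259259
(P2/P1)^exp - 1 = 2.22785^0.259259 - 1 = 0.230814
W = 33.5 * 1.35 / 0.35 * 8.314 * 350.15 / 2 * 0.230814 = 43410

43410 kW


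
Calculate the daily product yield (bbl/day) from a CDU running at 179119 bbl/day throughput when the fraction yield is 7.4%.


Crude throughput = 179119 bbl/day
Fraction yield = 7.4%
yield = throughput * fraction / 100
yield = 179119 * 7.4 / 100 = 13254.806

13254.806 bbl/day


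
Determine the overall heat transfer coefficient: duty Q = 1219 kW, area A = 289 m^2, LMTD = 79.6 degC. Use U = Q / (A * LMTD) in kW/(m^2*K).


From Q = U*A*LMTD, U = Q / (A * LMTD)
U = 1219 / (289 * 79.6) = 1219 / 23004.4 = 0.05299

0.05299 kW/(m^2*K)


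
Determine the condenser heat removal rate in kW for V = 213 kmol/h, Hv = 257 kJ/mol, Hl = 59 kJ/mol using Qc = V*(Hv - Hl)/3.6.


Qc = 213 * (257 - 59) / 3.6 = 213 * 198 / 3.6 = 11720

11720 kW


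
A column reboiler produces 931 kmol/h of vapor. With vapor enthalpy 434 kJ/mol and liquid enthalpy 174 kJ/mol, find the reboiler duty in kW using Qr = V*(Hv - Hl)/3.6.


Qr = 931 * (434 - 174) / 3.6 = 931 * 260 / 3.6 = 67240

67240 kW


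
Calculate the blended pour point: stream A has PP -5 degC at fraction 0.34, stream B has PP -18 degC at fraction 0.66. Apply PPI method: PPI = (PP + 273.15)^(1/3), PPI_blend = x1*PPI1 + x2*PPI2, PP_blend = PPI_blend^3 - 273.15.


PPI_1 = (-5 + 273.15)^(1/3) = 6.448508
PPI_2 = (-18 + 273.15)^(1/3) = 6.342569
PPI_blend = 0.34 * 6.448508 + 0.66 * 6.342569 = 6.378588
PP_blend = 6.378588^3 - 273.15 = 259.5217 - 273.15 = -13.63

-13.63 degC


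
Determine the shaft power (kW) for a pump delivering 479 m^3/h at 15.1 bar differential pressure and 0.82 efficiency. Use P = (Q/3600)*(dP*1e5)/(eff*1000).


Q = 479 / 3600 = 0.133056 m^3/s
P = 0.133056 * (15.1 * 1e5) / 0.82 / 1000 = 245.0

245.0 kW


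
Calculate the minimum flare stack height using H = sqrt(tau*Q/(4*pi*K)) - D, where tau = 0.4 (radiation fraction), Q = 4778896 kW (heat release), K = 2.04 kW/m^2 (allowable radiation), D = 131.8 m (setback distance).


tau*Q/(4*pi*K) = 0.4 * 4778896 / (4 * pi * 2.04) = 74567.1
sqrt(74567.1) = 273.07
H = 273.07 - 131.8 = 141.3

141.3 m


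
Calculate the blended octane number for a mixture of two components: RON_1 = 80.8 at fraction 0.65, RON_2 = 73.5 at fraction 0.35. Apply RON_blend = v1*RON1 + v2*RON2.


Linear blending: RON_blend = sum(vi * RONi)
Contribution 1: 0.65 * 80.8 = 52.52
Contribution 2: 0.35 * 73.5 = 25.725
RON_blend = 52.52 + 25.725 = 78.245

78.245


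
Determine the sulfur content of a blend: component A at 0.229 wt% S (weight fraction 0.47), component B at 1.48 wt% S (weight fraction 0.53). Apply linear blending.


Linear sulfur blending: S_blend = x1*S1 + x2*S2
Contribution 1: 0.47 * 0.229 = 0.10763 wt%
Contribution 2: 0.53 * 1.48 = 0.7844 wt%
S_blend = 0.10763 + 0.7844 = 0.89203

0.89203 wt%


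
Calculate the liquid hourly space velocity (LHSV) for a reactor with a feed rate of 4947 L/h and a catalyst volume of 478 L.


LHSV = volumetric feed rate / catalyst volume
= 4947 L/h / 478 L
= 10.35 h^-1

10.35 h^-1


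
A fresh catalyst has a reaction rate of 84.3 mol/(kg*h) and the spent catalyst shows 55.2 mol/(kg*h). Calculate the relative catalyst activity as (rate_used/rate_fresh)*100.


Activity (%) = (rate_used / rate_fresh) * 100
rate_used = 55.2, rate_fresh = 84.3
= (55.2 / 84.3) * 100
= 0.6548 * 100 = 65.48

65.48 %


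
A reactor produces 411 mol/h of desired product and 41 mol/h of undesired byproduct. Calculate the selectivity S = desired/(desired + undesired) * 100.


Selectivity = desired / (desired + undesired) * 100
Total products = 411 + 41 = 452 mol/h
S = 411 / 452 * 100
= 0.9093 * 100
= 90.93 %

90.93 %


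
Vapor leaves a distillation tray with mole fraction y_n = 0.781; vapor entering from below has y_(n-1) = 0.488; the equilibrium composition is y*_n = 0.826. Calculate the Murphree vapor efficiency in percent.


Murphree vapor efficiency: EMV = (y_n - y_(n-1)) / (y*_n - y_(n-1)) * 100
EMV = (0.781 - 0.488) / (0.826 - 0.488) * 100 = 0.293 / 0.338 * 100 = 86.69

86.69 %


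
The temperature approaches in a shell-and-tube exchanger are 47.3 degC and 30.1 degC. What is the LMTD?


LMTD = (dT1 - dT2) / ln(dT1/dT2)
= (47.3 - 30.1) / ln(47.3 / 30.1) = 17.2 / 0.451985 = 38.05

38.05 degC


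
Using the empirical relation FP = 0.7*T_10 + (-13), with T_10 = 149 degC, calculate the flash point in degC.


FP = 0.7 * 149 + (-13) = 91.3

91.3 degC


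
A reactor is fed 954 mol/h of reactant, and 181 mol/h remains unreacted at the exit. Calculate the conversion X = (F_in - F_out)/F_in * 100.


X = (F_in - F_out) / F_in * 100
Moles reacted = 954 - 181 = 773
X = 773 / 954 * 100
= 0.8103 * 100
= 81.03 %

81.03 %


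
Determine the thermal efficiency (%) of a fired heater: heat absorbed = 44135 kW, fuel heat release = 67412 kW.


Furnace efficiency = Q_absorbed / Q_fuel * 100
= 44135 / 67412 * 100 = 65.47

65.47 %


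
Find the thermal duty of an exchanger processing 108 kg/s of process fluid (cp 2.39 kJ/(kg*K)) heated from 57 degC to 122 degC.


Q = m_dot * cp * delta_T
delta_T = 122 - 57 = 65 K
Q = 108 * 2.39 * 65
= 258.12 * 65
= 16777.8 kW

16777.8 kW


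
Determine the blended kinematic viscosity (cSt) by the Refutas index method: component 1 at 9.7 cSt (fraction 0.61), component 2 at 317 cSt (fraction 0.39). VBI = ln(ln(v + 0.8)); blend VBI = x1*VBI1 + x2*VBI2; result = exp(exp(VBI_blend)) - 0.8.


Refutas method: VBN_i = 14.534*ln(ln(visc_i + 0.8)) + 10.975, blended linearly by mass fraction; since VBN is linear in VBI_i = ln(ln(visc_i + 0.8)) and the fractions sum to 1, blend VBI directly: visc = exp(exp(VBI_blend)) - 0.8
VBI_1 = ln(ln(9.7 + 0.8)) = 0.855
VBI_2 = ln(ln(317 + 0.8)) = 1.75118
VBI_blend = 0.61 * 0.855 + 0.39 * 1.75118 = 1.20451
visc_blend = exp(exp(1.20451)) - 0.8 = 27.28

27.28 cSt


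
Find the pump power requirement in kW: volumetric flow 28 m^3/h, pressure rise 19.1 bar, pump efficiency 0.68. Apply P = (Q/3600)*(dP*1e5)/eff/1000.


Q = 28 / 3600 = 0.00777778 m^3/s
P = 0.00777778 * (19.1 * 1e5) / 0.68 / 1000 = 21.85

21.85 kW


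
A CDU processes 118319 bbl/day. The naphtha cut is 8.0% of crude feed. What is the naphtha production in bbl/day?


Crude throughput = 118319 bbl/day
Fraction yield = 8.0%
yield = throughput * fraction / 100
yield = 118319 * 8.0 / 100 = 9465.52

9465.52 bbl/day


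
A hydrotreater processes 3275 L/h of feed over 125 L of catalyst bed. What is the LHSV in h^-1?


LHSV = volumetric feed rate / catalyst volume
= 3275 L/h / 125 L
= 26.20 h^-1

26.20 h^-1


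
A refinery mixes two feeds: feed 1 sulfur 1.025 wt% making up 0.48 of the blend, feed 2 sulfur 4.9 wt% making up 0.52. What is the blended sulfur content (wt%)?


Linear sulfur blending: S_blend = x1*S1 + x2*S2
Contribution 1: 0.48 * 1.025 = 0.492 wt%
Contribution 2: 0.52 * 4.9 = 2.548 wt%
S_blend = 0.492 + 2.548 = 3.04

3.04 wt%


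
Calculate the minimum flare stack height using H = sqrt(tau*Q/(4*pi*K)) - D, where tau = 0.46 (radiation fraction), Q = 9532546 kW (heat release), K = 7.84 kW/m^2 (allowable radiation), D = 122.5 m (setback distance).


tau*Q/(4*pi*K) = 0.46 * 9532546 / (4 * pi * 7.84) = 44508.3
sqrt(44508.3) = 210.97
H = 210.97 - 122.5 = 88.47

88.47 m


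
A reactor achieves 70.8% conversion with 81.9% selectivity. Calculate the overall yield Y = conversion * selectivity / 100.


Overall yield = conversion (%) * selectivity (%) / 100
Conversion = 70.8%, Selectivity = 81.9%
Y = 70.8 * 81.9 / 100
= 57.9852 %

57.9852 %


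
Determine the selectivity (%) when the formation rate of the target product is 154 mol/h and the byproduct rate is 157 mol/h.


Selectivity = desired / (desired + undesired) * 100
Total products = 154 + 157 = 311 mol/h
S = 154 / 311 * 100
= 0.4952 * 100
= 49.52 %

49.52 %


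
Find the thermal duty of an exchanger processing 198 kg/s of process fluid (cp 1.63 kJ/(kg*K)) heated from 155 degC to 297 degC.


Q = m_dot * cp * delta_T
delta_T = 297 - 155 = 142 K
Q = 198 * 1.63 * 142
= 322.74 * 142
= 45829.08 kW

45829.08 kW


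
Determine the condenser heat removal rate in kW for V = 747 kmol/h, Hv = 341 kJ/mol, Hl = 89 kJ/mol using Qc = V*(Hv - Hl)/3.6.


Qc = 747 * (341 - 89) / 3.6 = 747 * 252 / 3.6 = 52290

52290 kW


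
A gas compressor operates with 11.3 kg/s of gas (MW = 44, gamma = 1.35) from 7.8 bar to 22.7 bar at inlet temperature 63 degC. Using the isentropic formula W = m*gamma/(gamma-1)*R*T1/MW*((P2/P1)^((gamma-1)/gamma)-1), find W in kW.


Isentropic work: W = m*(gamma/(gamma-1))*(R*T1/MW)*((P2/P1)^((gamma-1)/gamma) - 1)
T1 = 63 + 273.15 = 336.15 K
Pressure ratio = 22.7 / 7.8 = 2.91026
Exponent = (1.35 - 1)/1.35 = 0.259259
(P2/P1)^exp - 1 = 2.91026^0.259259 - 1 = 0.319102
W = 11.3 * 1.35 / 0.35 * 8.314 * 336.15 / 44 * 0.319102 = 883.4

883.4 kW


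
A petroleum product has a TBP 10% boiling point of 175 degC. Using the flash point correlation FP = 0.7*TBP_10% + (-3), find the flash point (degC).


FP = 0.7 * 175 + (-3) = 119.5

119.5 degC


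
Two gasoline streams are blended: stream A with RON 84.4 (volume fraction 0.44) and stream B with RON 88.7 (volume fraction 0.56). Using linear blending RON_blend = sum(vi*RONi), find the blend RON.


Linear blending: RON_blend = sum(vi * RONi)
Contribution 1: 0.44 * 84.4 = 37.136
Contribution 2: 0.56 * 88.7 = 49.672
RON_blend = 37.136 + 49.672 = 86.808

86.808


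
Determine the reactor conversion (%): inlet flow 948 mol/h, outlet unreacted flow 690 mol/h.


X = (F_in - F_out) / F_in * 100
Moles reacted = 948 - 690 = 258
X = 258 / 948 * 100
= 0.2722 * 100
= 27.22 %

27.22 %


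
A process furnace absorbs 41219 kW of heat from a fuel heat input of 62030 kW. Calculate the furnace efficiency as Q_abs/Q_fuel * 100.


Furnace efficiency = Q_absorbed / Q_fuel * 100
= 41219 / 62030 * 100 = 66.45

66.45 %


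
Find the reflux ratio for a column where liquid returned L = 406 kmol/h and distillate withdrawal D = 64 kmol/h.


Reflux ratio definition: R = L / D (liquid returned / distillate withdrawn)
L = 406 kmol/h, D = 64 kmol/h
R = 406 / 64 = 6.344

6.344


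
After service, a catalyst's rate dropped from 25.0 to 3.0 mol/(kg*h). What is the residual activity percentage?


Activity (%) = (rate_used / rate_fresh) * 100
rate_used = 3.0, rate_fresh = 25.0
= (3.0 / 25.0) * 100
= 0.1200 * 100 = 12.00

12.00 %


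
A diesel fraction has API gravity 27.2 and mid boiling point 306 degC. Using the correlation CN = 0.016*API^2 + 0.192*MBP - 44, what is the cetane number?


CN = 0.016 * 27.2^2 + 0.192 * 306 - 44
CN = 11.83744 + 58.752 - 44 = 26.58944

26.58944


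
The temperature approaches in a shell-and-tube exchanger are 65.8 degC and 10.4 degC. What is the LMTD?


LMTD = (dT1 - dT2) / ln(dT1/dT2)
= (65.8 - 10.4) / ln(65.8 / 10.4) = 55.4 / 1.84481 = 30.03

30.03 degC


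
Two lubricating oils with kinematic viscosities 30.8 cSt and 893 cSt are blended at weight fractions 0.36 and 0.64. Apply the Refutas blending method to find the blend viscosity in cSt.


Refutas method: VBN_i = 14.534*ln(ln(visc_i + 0.8)) + 10.975, blended linearly by mass fraction; since VBN is linear in VBI_i = ln(ln(visc_i + 0.8)) and the fractions sum to 1, blend VBI directly: visc = exp(exp(VBI_blend)) - 0.8
VBI_1 = ln(ln(30.8 + 0.8)) = 1.23929
VBI_2 = ln(ln(893 + 0.8)) = 1.91626
VBI_blend = 0.36 * 1.23929 + 0.64 * 1.91626 = 1.67255
visc_blend = exp(exp(1.67255)) - 0.8 = 204.8

204.8 cSt


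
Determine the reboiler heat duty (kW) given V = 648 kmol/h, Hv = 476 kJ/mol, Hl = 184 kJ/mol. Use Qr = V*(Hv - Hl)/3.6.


Qr = 648 * (476 - 184) / 3.6 = 648 * 292 / 3.6 = 52560

52560 kW


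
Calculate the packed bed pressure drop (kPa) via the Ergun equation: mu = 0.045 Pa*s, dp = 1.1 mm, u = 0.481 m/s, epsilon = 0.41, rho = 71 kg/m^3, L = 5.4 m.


dp = 1.1 mm = 0.0011 m
Viscous term = 150*0.045*0.481*(1-0.41)^2 / (0.0011^2*0.41^3) = 13552400
Inertial term = 1.75*71*0.481^2*(1-0.41) / (0.0011*0.41^3) = 223715
dP/L = 13552400 + 223715 = 13776100 Pa/m
dP = 13776100 * 5.4 / 1000 = 74390 kPa

74390 kPa


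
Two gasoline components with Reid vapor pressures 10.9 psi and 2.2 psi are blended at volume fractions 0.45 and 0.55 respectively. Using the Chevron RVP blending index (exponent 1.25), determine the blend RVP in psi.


Chevron index: RVP_blend = (sum xi*RVPi^1.25)^(1/1.25)
RVP^1.25 terms: 0.45 * 10.9^1.25 + 0.55 * 2.2^1.25 = 10.3861
RVP_blend = 10.3861^(1/1.25) = 6.504

6.504 psi


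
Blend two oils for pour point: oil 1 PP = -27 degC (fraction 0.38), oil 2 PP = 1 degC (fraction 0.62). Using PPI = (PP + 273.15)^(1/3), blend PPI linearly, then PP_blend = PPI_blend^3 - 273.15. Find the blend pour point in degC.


PPI_1 = (-27 + 273.15)^(1/3) = 6.2671
PPI_2 = (1 + 273.15)^(1/3) = 6.49625
PPI_blend = 0.38 * 6.2671 + 0.62 * 6.49625 = 6.409173
PP_blend = 6.409173^3 - 273.15 = 263.2728 - 273.15 = -9.88

-9.88 degC


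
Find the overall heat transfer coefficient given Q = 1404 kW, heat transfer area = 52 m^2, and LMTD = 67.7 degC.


From Q = U*A*LMTD, U = Q / (A * LMTD)
U = 1404 / (52 * 67.7) = 1404 / 3520.4 = 0.3988

0.3988 kW/(m^2*K)


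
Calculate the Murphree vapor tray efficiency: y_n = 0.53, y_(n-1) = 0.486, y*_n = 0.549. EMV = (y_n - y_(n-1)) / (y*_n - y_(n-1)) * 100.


Murphree vapor efficiency: EMV = (y_n - y_(n-1)) / (y*_n - y_(n-1)) * 100
EMV = (0.53 - 0.486) / (0.549 - 0.486) * 100 = 0.044 / 0.063 * 100 = 69.84

69.84 %


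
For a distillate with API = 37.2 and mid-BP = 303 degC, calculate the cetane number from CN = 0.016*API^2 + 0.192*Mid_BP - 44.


CN = 0.016 * 37.2^2 + 0.192 * 303 - 44
CN = 22.14144 + 58.176 - 44 = 36.31744

36.31744


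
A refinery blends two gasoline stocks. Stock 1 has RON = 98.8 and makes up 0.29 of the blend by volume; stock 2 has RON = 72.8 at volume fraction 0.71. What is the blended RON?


Linear blending: RON_blend = sum(vi * RONi)
Contribution 1: 0.29 * 98.8 = 28.652
Contribution 2: 0.71 * 72.8 = 51.688
RON_blend = 28.652 + 51.688 = 80.34

80.34


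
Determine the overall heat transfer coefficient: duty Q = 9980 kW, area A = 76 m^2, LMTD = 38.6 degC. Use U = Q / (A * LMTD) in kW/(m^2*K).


From Q = U*A*LMTD, U = Q / (A * LMTD)
U = 9980 / (76 * 38.6) = 9980 / 2933.6 = 3.402

3.402 kW/(m^2*K)


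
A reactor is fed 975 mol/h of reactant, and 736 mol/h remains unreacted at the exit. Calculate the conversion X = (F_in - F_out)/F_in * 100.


X = (F_in - F_out) / F_in * 100
Moles reacted = 975 - 736 = 239
X = 239 / 975 * 100
= 0.2451 * 100
= 24.51 %

24.51 %


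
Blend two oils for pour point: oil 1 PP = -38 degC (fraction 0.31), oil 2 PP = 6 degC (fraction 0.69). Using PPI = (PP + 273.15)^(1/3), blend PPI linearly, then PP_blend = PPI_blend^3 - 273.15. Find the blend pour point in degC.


PPI_1 = (-38 + 273.15)^(1/3) = 6.172318
PPI_2 = (6 + 273.15)^(1/3) = 6.535506
PPI_blend = 0.31 * 6.172318 + 0.69 * 6.535506 = 6.422918
PP_blend = 6.422918^3 - 273.15 = 264.9703 - 273.15 = -8.18

-8.18 degC


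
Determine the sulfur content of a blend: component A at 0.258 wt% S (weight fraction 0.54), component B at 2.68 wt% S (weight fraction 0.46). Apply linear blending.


Linear sulfur blending: S_blend = x1*S1 + x2*S2
Contribution 1: 0.54 * 0.258 = 0.13932 wt%
Contribution 2: 0.46 * 2.68 = 1.2328 wt%
S_blend = 0.13932 + 1.2328 = 1.37212

1.37212 wt%


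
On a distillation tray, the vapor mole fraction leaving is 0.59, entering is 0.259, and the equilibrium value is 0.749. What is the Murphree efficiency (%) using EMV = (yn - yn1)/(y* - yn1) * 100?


Murphree vapor efficiency: EMV = (y_n - y_(n-1)) / (y*_n - y_(n-1)) * 100
EMV = (0.59 - 0.259) / (0.749 - 0.259) * 100 = 0.331 / 0.49 * 100 = 67.55

67.55 %


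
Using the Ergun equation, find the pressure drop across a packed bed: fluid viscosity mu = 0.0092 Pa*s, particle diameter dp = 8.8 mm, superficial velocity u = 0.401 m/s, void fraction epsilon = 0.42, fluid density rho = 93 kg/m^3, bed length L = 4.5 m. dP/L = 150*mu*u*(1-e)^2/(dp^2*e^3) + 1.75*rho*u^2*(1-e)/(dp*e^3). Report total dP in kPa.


dp = 8.8 mm = 0.0088 m
Viscous term = 150*0.0092*0.401*(1-0.42)^2 / (0.0088^2*0.42^3) = 32446.4
Inertial term = 1.75*93*0.401^2*(1-0.42) / (0.0088*0.42^3) = 23281.3
dP/L = 32446.4 + 23281.3 = 55727.7 Pa/m
dP = 55727.7 * 4.5 / 1000 = 250.8 kPa

250.8 kPa


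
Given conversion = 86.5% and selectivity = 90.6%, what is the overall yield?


Overall yield = conversion (%) * selectivity (%) / 100
Conversion = 86.5%, Selectivity = 90.6%
Y = 86.5 * 90.6 / 100
= 78.369 %

78.369 %


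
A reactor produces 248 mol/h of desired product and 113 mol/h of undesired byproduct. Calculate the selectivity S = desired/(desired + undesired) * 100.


Selectivity = desired / (desired + undesired) * 100
Total products = 248 + 113 = 361 mol/h
S = 248 / 361 * 100
= 0.6870 * 100
= 68.70 %

68.70 %


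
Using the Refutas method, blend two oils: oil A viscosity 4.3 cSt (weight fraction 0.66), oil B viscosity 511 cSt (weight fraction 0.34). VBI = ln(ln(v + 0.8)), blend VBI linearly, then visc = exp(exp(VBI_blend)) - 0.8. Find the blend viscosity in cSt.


Refutas method: VBN_i = 14.534*ln(ln(visc_i + 0.8)) + 10.975, blended linearly by mass fraction; since VBN is linear in VBI_i = ln(ln(visc_i + 0.8)) and the fractions sum to 1, blend VBI directly: visc = exp(exp(VBI_blend)) - 0.8
VBI_1 = ln(ln(4.3 + 0.8)) = 0.488114
VBI_2 = ln(ln(511 + 0.8)) = 1.83065
VBI_blend = 0.66 * 0.488114 + 0.34 * 1.83065 = 0.944576
visc_blend = exp(exp(0.944576)) - 0.8 = 12.29

12.29 cSt


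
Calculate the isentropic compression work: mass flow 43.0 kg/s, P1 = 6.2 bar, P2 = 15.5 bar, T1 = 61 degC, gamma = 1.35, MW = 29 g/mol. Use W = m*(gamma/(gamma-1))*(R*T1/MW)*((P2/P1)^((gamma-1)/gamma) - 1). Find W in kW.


Isentropic work: W = m*(gamma/(gamma-1))*(R*T1/MW)*((P2/P1)^((gamma-1)/gamma) - 1)
T1 = 61 + 273.15 = 334.15 K
Pressure ratio = 15.5 / 6.2 = 2.5
Exponent = (1.35 - 1)/1.35 = 0.259259
(P2/P1)^exp - 1 = 2.5^0.259259 - 1 = 0.268147
W = 43.0 * 1.35 / 0.35 * 8.314 * 334.15 / 29 * 0.268147 = 4261

4261 kW


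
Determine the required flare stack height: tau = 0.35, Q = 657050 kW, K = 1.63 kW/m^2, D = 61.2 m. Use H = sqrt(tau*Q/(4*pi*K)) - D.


tau*Q/(4*pi*K) = 0.35 * 657050 / (4 * pi * 1.63) = 11227.1
sqrt(11227.1) = 105.958
H = 105.958 - 61.2 = 44.76

44.76 m


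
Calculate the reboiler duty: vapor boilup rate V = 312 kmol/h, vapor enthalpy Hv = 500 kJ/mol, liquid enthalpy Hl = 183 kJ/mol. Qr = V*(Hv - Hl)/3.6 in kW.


Qr = 312 * (500 - 183) / 3.6 = 312 * 317 / 3.6 = 27470

27470 kW


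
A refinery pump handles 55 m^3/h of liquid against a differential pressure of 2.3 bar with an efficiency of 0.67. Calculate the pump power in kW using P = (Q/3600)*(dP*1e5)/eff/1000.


Q = 55 / 3600 = 0.0152778 m^3/s
P = 0.0152778 * (2.3 * 1e5) / 0.67 / 1000 = 5.245

5.245 kW


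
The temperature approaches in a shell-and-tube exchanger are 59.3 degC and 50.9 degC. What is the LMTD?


LMTD = (dT1 - dT2) / ln(dT1/dT2)
= (59.3 - 50.9) / ln(59.3 / 50.9) = 8.4 / 0.152746 = 54.99

54.99 degC


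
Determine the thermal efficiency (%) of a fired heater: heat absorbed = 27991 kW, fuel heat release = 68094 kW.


Furnace efficiency = Q_absorbed / Q_fuel * 100
= 27991 / 68094 * 100 = 41.11

41.11 %


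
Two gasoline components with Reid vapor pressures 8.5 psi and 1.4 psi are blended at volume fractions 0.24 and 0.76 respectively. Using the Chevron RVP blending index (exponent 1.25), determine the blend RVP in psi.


Chevron index: RVP_blend = (sum xi*RVPi^1.25)^(1/1.25)
RVP^1.25 terms: 0.24 * 8.5^1.25 + 0.76 * 1.4^1.25 = 4.64063
RVP_blend = 4.64063^(1/1.25) = 3.414

3.414 psi


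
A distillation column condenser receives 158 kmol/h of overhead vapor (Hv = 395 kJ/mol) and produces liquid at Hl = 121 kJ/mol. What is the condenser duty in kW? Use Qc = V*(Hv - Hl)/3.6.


Qc = 158 * (395 - 121) / 3.6 = 158 * 274 / 3.6 = 12030

12030 kW


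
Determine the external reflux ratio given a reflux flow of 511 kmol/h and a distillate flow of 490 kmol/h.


Reflux ratio definition: R = L / D (liquid returned / distillate withdrawn)
L = 511 kmol/h, D = 490 kmol/h
R = 511 / 490 = 1.043

1.043


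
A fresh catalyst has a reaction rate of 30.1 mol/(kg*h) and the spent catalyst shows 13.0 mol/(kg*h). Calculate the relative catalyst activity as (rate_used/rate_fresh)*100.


Activity (%) = (rate_used / rate_fresh) * 100
rate_used = 13.0, rate_fresh = 30.1
= (13.0 / 30.1) * 100
= 0.4319 * 100 = 43.19

43.19 %


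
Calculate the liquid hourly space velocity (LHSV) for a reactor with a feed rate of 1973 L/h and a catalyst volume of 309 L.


LHSV = volumetric feed rate / catalyst volume
= 1973 L/h / 309 L
= 6.385 h^-1

6.385 h^-1


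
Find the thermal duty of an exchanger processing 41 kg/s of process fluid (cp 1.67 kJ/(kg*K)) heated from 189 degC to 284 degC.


Q = m_dot * cp * delta_T
delta_T = 284 - 189 = 95 K
Q = 41 * 1.67 * 95
= 68.47 * 95
= 6504.65 kW

6504.65 kW


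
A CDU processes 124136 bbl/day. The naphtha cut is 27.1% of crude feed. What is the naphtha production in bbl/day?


Crude throughput = 124136 bbl/day
Fraction yield = 27.1%
yield = throughput * fraction / 100
yield = 124136 * 27.1 / 100 = 33640.856

33640.856 bbl/day


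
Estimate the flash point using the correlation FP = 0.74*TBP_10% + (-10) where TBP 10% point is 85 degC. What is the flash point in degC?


FP = 0.74 * 85 + (-10) = 52.9

52.9 degC


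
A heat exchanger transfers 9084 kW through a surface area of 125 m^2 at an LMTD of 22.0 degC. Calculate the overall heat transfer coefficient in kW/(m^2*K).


From Q = U*A*LMTD, U = Q / (A * LMTD)
U = 9084 / (125 * 22.0) = 9084 / 2750 = 3.303

3.303 kW/(m^2*K)


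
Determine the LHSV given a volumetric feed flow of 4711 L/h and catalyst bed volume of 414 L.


LHSV = volumetric feed rate / catalyst volume
= 4711 L/h / 414 L
= 11.38 h^-1

11.38 h^-1
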